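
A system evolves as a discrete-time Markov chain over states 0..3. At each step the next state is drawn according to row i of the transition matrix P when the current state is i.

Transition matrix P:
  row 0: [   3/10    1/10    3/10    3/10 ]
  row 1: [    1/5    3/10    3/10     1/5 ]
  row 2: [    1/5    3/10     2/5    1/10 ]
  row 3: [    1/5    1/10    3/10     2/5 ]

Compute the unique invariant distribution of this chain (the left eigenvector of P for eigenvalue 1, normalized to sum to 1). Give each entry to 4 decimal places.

π = [0.2222, 0.2083, 0.3333, 0.2361]

Balance equations π_j = Σ_i π_i·P[i][j]:
  π_0 = 3/10·π_0 + 1/5·π_1 + 1/5·π_2 + 1/5·π_3
  π_1 = 1/10·π_0 + 3/10·π_1 + 3/10·π_2 + 1/10·π_3
  π_2 = 3/10·π_0 + 3/10·π_1 + 2/5·π_2 + 3/10·π_3
  normalize: π_0 + π_1 + π_2 + π_3 = 1
Solving the linear system gives exactly π = [2/9, 5/24, 1/3, 17/72].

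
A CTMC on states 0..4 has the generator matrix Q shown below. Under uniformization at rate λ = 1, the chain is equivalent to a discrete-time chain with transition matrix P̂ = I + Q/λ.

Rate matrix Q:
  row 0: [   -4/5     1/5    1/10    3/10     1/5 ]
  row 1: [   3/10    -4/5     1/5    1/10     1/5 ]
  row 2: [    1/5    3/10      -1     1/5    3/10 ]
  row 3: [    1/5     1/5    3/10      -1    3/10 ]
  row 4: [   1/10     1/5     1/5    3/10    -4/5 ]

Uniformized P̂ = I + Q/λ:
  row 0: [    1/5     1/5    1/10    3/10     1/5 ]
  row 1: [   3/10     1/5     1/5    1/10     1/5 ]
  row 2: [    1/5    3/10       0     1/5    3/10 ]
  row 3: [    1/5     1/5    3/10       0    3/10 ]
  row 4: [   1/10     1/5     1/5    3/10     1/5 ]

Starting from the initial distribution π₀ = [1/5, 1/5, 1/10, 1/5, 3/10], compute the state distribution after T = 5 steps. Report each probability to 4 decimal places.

t=0: π = [0.2000, 0.2000, 0.1000, 0.2000, 0.3000]
t=1: π = [0.1900, 0.2100, 0.1800, 0.1900, 0.2300]
t=2: π = [0.1980, 0.2180, 0.1640, 0.1830, 0.2370]
t=3: π = [0.1981, 0.2164, 0.1657, 0.1851, 0.2347]
t=4: π = [0.1982, 0.2166, 0.1656, 0.1846, 0.2351]
t=5: π = [0.1981, 0.2166, 0.1655, 0.1847, 0.2350]

π = [0.1981, 0.2166, 0.1655, 0.1847, 0.2350]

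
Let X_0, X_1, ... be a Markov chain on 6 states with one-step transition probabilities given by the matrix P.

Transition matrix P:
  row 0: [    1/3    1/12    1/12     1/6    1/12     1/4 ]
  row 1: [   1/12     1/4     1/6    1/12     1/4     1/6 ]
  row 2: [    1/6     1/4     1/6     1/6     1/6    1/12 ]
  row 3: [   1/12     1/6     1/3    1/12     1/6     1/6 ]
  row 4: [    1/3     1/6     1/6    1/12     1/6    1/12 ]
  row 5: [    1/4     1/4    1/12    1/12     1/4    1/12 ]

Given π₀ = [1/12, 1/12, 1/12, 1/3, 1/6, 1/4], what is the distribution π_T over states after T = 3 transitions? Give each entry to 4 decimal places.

t=0: π = [0.0833, 0.0833, 0.0833, 0.3333, 0.1667, 0.2500]
t=1: π = [0.1944, 0.1944, 0.1944, 0.0972, 0.1875, 0.1319]
t=2: π = [0.2170, 0.1939, 0.1557, 0.1157, 0.1777, 0.1400]
t=3: π = [0.2183, 0.1894, 0.1562, 0.1144, 0.1764, 0.1453]

π = [0.2183, 0.1894, 0.1562, 0.1144, 0.1764, 0.1453]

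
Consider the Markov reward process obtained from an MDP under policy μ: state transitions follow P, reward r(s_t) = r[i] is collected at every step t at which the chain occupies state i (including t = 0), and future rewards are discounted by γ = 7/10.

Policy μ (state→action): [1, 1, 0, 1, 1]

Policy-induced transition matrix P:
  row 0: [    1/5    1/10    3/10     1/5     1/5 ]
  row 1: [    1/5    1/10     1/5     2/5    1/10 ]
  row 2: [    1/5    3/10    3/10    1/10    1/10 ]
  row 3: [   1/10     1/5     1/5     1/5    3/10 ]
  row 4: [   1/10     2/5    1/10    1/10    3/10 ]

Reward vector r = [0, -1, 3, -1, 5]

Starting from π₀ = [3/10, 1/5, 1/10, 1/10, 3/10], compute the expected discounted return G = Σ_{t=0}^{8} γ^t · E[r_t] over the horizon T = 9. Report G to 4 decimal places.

t=0: π = [0.3000, 0.2000, 0.1000, 0.1000, 0.3000], E[r] = 1.5000, γ^t·E[r] = 1.500000, running G = 1.500000
t=1: π = [0.1600, 0.2200, 0.2100, 0.2000, 0.2100], E[r] = 1.2600, γ^t·E[r] = 0.882000, running G = 2.382000
t=2: π = [0.1590, 0.2250, 0.2160, 0.2020, 0.1980], E[r] = 1.2110, γ^t·E[r] = 0.593390, running G = 2.975390
t=3: π = [0.1600, 0.2228, 0.2177, 0.2036, 0.1959], E[r] = 1.2062, γ^t·E[r] = 0.413727, running G = 3.389117
t=4: π = [0.1601, 0.2227, 0.2182, 0.2032, 0.1959], E[r] = 1.2082, γ^t·E[r] = 0.290082, running G = 3.679198
t=5: π = [0.1601, 0.2227, 0.2182, 0.2031, 0.1958], E[r] = 1.2080, γ^t·E[r] = 0.203024, running G = 3.882222
t=6: π = [0.1601, 0.2227, 0.2182, 0.2031, 0.1958], E[r] = 1.2079, γ^t·E[r] = 0.142108, running G = 4.024330
t=7: π = [0.1601, 0.2227, 0.2183, 0.2031, 0.1958], E[r] = 1.2079, γ^t·E[r] = 0.099477, running G = 4.123807
t=8: π = [0.1601, 0.2227, 0.2183, 0.2031, 0.1958], E[r] = 1.2079, γ^t·E[r] = 0.069634, running G = 4.193441

G = 4.1934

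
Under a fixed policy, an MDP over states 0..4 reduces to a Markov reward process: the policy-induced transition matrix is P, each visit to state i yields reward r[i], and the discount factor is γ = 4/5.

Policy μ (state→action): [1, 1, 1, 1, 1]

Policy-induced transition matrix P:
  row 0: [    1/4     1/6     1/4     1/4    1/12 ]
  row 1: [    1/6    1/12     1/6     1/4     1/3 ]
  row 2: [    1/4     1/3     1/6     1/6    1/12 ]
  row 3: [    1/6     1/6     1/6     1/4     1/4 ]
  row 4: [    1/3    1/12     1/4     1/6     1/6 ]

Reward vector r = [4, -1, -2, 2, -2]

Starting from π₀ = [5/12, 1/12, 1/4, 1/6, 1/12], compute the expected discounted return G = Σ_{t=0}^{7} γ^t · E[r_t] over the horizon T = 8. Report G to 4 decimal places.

G = 2.6729

t=0: π = [0.4167, 0.0833, 0.2500, 0.1667, 0.0833], E[r] = 1.2500, γ^t·E[r] = 1.250000, running G = 1.250000
t=1: π = [0.2361, 0.1944, 0.2083, 0.2222, 0.1389], E[r] = 0.5000, γ^t·E[r] = 0.400000, running G = 1.650000
t=2: π = [0.2269, 0.1736, 0.1979, 0.2211, 0.1806], E[r] = 0.4190, γ^t·E[r] = 0.268148, running G = 1.918148
t=3: π = [0.2322, 0.1701, 0.2006, 0.2185, 0.1786], E[r] = 0.4369, γ^t·E[r] = 0.223704, running G = 2.141852
t=4: π = [0.2325, 0.1710, 0.2009, 0.2184, 0.1772], E[r] = 0.4396, γ^t·E[r] = 0.180076, running G = 2.321928
t=5: π = [0.2323, 0.1711, 0.2008, 0.2185, 0.1773], E[r] = 0.4390, γ^t·E[r] = 0.143844, running G = 2.465771
t=6: π = [0.2323, 0.1711, 0.2008, 0.2185, 0.1773], E[r] = 0.4389, γ^t·E[r] = 0.115054, running G = 2.580825
t=7: π = [0.2323, 0.1711, 0.2008, 0.2185, 0.1773], E[r] = 0.4389, γ^t·E[r] = 0.092048, running G = 2.672873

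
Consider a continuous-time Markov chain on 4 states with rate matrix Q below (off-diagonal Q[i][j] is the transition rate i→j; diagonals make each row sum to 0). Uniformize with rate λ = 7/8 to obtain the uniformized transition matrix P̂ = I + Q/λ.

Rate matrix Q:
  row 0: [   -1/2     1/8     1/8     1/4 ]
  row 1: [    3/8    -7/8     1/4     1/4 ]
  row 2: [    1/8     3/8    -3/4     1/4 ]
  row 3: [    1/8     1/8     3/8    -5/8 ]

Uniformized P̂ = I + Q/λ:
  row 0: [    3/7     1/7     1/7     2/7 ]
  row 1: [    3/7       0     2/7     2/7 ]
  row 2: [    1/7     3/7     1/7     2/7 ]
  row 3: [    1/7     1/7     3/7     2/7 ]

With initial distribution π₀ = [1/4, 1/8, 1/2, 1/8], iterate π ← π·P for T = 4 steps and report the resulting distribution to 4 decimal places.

t=0: π = [0.2500, 0.1250, 0.5000, 0.1250]
t=1: π = [0.2500, 0.2679, 0.1964, 0.2857]
t=2: π = [0.2908, 0.1607, 0.2628, 0.2857]
t=3: π = [0.2719, 0.1950, 0.2474, 0.2857]
t=4: π = [0.2762, 0.1857, 0.2523, 0.2857]

π = [0.2762, 0.1857, 0.2523, 0.2857]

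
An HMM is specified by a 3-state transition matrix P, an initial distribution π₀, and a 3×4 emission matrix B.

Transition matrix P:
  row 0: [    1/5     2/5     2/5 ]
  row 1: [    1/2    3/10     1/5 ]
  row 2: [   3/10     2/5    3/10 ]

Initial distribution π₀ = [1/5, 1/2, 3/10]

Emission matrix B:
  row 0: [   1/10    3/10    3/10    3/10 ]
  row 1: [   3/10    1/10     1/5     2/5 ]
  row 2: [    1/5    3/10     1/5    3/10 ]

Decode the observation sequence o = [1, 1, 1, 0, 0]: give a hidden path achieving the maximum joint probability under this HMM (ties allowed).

path = [2, 0, 2, 1, 1]

t=0: δ = [6.000e-02, 5.000e-02, 9.000e-02]  (obs o_0=1)
t=1: δ = [8.100e-03, 3.600e-03, 8.100e-03]  ψ = [2, 2, 2]  (obs o_1=1)
t=2: δ = [7.290e-04, 3.240e-04, 9.720e-04]  ψ = [2, 0, 0]  (obs o_2=1)
t=3: δ = [2.916e-05, 1.166e-04, 5.832e-05]  ψ = [2, 2, 0]  (obs o_3=0)
t=4: δ = [5.832e-06, 1.050e-05, 4.666e-06]  ψ = [1, 1, 1]  (obs o_4=0)
backtrack: best end state = 1; path = [2, 0, 2, 1, 1]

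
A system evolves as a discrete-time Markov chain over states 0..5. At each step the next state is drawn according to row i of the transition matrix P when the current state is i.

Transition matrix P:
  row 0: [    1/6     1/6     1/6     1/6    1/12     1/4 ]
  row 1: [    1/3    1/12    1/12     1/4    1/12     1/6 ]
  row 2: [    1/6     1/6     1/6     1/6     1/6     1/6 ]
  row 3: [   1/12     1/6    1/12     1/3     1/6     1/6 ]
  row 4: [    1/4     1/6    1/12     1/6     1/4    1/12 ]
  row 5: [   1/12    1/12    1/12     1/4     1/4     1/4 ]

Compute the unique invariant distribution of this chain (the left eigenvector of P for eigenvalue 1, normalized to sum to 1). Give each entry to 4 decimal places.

π = [0.1697, 0.1399, 0.1063, 0.2322, 0.1702, 0.1818]

Balance equations π_j = Σ_i π_i·P[i][j]:
  π_0 = 1/6·π_0 + 1/3·π_1 + 1/6·π_2 + 1/12·π_3 + 1/4·π_4 + 1/12·π_5
  π_1 = 1/6·π_0 + 1/12·π_1 + 1/6·π_2 + 1/6·π_3 + 1/6·π_4 + 1/12·π_5
  π_2 = 1/6·π_0 + 1/12·π_1 + 1/6·π_2 + 1/12·π_3 + 1/12·π_4 + 1/12·π_5
  π_3 = 1/6·π_0 + 1/4·π_1 + 1/6·π_2 + 1/3·π_3 + 1/6·π_4 + 1/4·π_5
  π_4 = 1/12·π_0 + 1/12·π_1 + 1/6·π_2 + 1/6·π_3 + 1/4·π_4 + 1/4·π_5
  normalize: π_0 + π_1 + π_2 + π_3 + π_4 + π_5 = 1
Solving the linear system gives exactly π = [16430/96837, 13544/96837, 10297/96837, 7494/32279, 5494/32279, 1354/7449].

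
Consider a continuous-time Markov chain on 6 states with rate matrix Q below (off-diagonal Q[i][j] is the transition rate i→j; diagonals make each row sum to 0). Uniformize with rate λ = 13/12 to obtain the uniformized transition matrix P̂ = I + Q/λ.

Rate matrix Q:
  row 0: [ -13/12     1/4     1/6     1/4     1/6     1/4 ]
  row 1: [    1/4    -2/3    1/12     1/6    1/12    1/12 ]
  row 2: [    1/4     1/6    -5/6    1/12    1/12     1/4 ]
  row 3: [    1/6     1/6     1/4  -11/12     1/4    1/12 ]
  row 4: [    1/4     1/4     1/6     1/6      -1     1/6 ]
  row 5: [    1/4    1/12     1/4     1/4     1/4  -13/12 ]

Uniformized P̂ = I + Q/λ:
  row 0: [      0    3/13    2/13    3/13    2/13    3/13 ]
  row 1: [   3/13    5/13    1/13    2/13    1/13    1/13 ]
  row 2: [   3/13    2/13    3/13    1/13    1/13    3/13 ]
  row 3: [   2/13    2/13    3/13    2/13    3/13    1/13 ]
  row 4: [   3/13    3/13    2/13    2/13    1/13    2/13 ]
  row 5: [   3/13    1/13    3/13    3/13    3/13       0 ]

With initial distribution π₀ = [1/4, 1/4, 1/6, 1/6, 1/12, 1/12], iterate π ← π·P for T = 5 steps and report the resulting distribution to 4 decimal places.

π = [0.1772, 0.2183, 0.1731, 0.1643, 0.1360, 0.1312]

t=0: π = [0.2500, 0.2500, 0.1667, 0.1667, 0.0833, 0.0833]
t=1: π = [0.1603, 0.2308, 0.1667, 0.1667, 0.1346, 0.1410]
t=2: π = [0.1810, 0.2189, 0.1726, 0.1642, 0.1366, 0.1267]
t=3: π = [0.1764, 0.2190, 0.1727, 0.1642, 0.1356, 0.1321]
t=4: π = [0.1774, 0.2182, 0.1731, 0.1643, 0.1361, 0.1309]
t=5: π = [0.1772, 0.2183, 0.1731, 0.1643, 0.1360, 0.1312]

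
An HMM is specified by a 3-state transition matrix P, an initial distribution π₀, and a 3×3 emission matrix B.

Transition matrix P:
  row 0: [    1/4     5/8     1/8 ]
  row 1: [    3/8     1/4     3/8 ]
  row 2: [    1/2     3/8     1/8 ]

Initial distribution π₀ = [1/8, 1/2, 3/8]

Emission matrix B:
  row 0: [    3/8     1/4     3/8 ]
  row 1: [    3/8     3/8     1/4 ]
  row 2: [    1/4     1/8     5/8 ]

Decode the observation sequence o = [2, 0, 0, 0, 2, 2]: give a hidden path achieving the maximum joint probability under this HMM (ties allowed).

t=0: δ = [4.688e-02, 1.250e-01, 2.344e-01]  (obs o_0=2)
t=1: δ = [4.395e-02, 3.296e-02, 1.172e-02]  ψ = [2, 2, 1]  (obs o_1=0)
t=2: δ = [4.635e-03, 1.030e-02, 3.090e-03]  ψ = [1, 0, 1]  (obs o_2=0)
t=3: δ = [1.448e-03, 1.086e-03, 9.656e-04]  ψ = [1, 0, 1]  (obs o_3=0)
t=4: δ = [1.810e-04, 2.263e-04, 2.546e-04]  ψ = [2, 0, 1]  (obs o_4=2)
t=5: δ = [4.774e-05, 2.829e-05, 5.304e-05]  ψ = [2, 0, 1]  (obs o_5=2)
backtrack: best end state = 2; path = [2, 0, 1, 0, 1, 2]

path = [2, 0, 1, 0, 1, 2]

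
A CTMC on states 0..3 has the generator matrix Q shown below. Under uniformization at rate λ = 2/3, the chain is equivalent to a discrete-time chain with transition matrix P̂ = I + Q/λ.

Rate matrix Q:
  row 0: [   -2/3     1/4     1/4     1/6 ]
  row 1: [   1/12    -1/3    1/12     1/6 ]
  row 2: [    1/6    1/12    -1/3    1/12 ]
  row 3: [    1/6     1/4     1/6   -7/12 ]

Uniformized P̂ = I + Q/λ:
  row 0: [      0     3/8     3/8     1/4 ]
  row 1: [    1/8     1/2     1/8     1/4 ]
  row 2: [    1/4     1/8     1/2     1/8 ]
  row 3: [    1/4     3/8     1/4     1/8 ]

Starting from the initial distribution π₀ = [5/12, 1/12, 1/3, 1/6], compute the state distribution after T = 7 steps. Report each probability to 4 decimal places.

π = [0.1659, 0.3415, 0.3042, 0.1884]

t=0: π = [0.4167, 0.0833, 0.3333, 0.1667]
t=1: π = [0.1354, 0.3021, 0.3750, 0.1875]
t=2: π = [0.1784, 0.3190, 0.3229, 0.1797]
t=3: π = [0.1655, 0.3341, 0.3132, 0.1872]
t=4: π = [0.1668, 0.3385, 0.3072, 0.1875]
t=5: π = [0.1660, 0.3405, 0.3053, 0.1882]
t=6: π = [0.1659, 0.3412, 0.3045, 0.1883]
t=7: π = [0.1659, 0.3415, 0.3042, 0.1884]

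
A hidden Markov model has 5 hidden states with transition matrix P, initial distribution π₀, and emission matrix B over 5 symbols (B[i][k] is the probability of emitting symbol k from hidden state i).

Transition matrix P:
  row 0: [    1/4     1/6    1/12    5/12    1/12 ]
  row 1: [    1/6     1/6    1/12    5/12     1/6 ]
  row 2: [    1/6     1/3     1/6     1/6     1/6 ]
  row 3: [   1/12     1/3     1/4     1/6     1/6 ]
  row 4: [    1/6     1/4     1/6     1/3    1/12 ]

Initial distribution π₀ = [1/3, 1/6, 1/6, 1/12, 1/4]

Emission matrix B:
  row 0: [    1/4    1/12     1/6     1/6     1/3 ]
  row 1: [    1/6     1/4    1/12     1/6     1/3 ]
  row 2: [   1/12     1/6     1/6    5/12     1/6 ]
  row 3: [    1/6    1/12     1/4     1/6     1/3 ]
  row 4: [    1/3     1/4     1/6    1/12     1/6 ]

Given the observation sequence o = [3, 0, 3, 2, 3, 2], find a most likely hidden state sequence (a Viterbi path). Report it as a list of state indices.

path = [0, 3, 1, 3, 1, 3]

t=0: δ = [5.556e-02, 2.778e-02, 6.944e-02, 1.389e-02, 2.083e-02]  (obs o_0=3)
t=1: δ = [3.472e-03, 3.858e-03, 9.645e-04, 3.858e-03, 3.858e-03]  ψ = [0, 2, 2, 0, 2]  (obs o_1=0)
t=2: δ = [1.447e-04, 2.143e-04, 4.019e-04, 2.679e-04, 5.358e-05]  ψ = [0, 3, 3, 1, 1]  (obs o_2=3)
t=3: δ = [1.116e-05, 1.116e-05, 1.116e-05, 2.233e-05, 1.116e-05]  ψ = [2, 2, 2, 1, 2]  (obs o_3=2)
t=4: δ = [4.651e-07, 1.240e-06, 2.326e-06, 7.752e-07, 3.101e-07]  ψ = [0, 3, 3, 0, 3]  (obs o_4=3)
t=5: δ = [6.460e-08, 6.460e-08, 6.460e-08, 1.292e-07, 6.460e-08]  ψ = [2, 2, 2, 1, 2]  (obs o_5=2)
backtrack: best end state = 3; path = [0, 3, 1, 3, 1, 3]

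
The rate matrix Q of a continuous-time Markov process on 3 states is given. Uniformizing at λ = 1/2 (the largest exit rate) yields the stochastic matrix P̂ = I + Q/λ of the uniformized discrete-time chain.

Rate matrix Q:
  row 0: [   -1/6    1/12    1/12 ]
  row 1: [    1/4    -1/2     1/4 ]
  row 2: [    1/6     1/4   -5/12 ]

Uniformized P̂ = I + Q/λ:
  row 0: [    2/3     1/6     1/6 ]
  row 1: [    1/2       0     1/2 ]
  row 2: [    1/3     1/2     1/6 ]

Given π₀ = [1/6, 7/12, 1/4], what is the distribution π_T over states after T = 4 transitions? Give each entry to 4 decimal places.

t=0: π = [0.1667, 0.5833, 0.2500]
t=1: π = [0.4861, 0.1528, 0.3611]
t=2: π = [0.5208, 0.2616, 0.2176]
t=3: π = [0.5505, 0.1956, 0.2539]
t=4: π = [0.5494, 0.2187, 0.2319]

π = [0.5494, 0.2187, 0.2319]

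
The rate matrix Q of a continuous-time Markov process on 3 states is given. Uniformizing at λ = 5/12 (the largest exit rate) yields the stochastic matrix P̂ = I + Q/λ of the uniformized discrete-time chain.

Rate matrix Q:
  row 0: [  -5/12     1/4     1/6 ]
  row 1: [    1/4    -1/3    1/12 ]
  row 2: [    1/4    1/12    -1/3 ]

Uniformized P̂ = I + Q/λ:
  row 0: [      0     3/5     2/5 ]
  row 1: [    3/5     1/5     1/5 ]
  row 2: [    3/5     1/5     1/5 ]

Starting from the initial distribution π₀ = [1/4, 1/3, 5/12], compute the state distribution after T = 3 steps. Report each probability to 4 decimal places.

t=0: π = [0.2500, 0.3333, 0.4167]
t=1: π = [0.4500, 0.3000, 0.2500]
t=2: π = [0.3300, 0.3800, 0.2900]
t=3: π = [0.4020, 0.3320, 0.2660]

π = [0.4020, 0.3320, 0.2660]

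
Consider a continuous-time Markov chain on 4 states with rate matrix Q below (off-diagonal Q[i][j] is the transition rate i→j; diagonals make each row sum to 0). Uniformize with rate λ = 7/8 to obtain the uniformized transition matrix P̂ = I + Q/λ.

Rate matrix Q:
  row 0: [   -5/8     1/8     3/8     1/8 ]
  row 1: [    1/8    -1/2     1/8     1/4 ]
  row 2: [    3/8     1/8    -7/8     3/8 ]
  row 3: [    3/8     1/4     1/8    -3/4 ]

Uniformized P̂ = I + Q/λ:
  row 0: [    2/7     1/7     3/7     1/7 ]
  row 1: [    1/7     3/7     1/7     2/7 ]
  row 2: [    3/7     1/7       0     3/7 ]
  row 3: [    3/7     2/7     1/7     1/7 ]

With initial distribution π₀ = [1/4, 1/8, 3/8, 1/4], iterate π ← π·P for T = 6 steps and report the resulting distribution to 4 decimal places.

t=0: π = [0.2500, 0.1250, 0.3750, 0.2500]
t=1: π = [0.3571, 0.2143, 0.1607, 0.2679]
t=2: π = [0.3163, 0.2423, 0.2219, 0.2194]
t=3: π = [0.3141, 0.2434, 0.2015, 0.2409]
t=4: π = [0.3141, 0.2468, 0.2038, 0.2352]
t=5: π = [0.3132, 0.2470, 0.2035, 0.2364]
t=6: π = [0.3133, 0.2472, 0.2033, 0.2363]

π = [0.3133, 0.2472, 0.2033, 0.2363]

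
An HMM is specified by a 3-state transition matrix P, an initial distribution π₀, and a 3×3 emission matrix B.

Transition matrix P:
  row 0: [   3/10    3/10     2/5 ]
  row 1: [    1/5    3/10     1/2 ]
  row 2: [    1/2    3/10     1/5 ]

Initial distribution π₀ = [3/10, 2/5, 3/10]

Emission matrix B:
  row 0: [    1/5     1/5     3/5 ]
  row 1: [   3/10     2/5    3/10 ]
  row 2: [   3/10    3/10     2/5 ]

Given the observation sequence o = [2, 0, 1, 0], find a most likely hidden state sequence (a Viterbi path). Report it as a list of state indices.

path = [0, 2, 1, 2]

t=0: δ = [1.800e-01, 1.200e-01, 1.200e-01]  (obs o_0=2)
t=1: δ = [1.200e-02, 1.620e-02, 2.160e-02]  ψ = [2, 0, 0]  (obs o_1=0)
t=2: δ = [2.160e-03, 2.592e-03, 2.430e-03]  ψ = [2, 2, 1]  (obs o_2=1)
t=3: δ = [2.430e-04, 2.333e-04, 3.888e-04]  ψ = [2, 1, 1]  (obs o_3=0)
backtrack: best end state = 2; path = [0, 2, 1, 2]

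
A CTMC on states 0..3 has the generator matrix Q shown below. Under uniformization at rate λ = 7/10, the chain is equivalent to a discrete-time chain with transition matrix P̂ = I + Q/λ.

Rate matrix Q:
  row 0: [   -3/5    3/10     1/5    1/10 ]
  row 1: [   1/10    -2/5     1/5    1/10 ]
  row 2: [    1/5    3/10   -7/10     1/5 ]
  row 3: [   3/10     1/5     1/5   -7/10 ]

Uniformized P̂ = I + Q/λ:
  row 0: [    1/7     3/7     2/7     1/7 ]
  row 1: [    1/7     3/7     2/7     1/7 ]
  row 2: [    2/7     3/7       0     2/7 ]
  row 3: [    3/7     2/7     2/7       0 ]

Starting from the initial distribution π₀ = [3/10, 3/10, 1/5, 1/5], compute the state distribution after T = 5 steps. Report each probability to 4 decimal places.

t=0: π = [0.3000, 0.3000, 0.2000, 0.2000]
t=1: π = [0.2286, 0.4000, 0.2286, 0.1429]
t=2: π = [0.2163, 0.4082, 0.2204, 0.1551]
t=3: π = [0.2187, 0.4064, 0.2227, 0.1522]
t=4: π = [0.2182, 0.4068, 0.2221, 0.1529]
t=5: π = [0.2183, 0.4067, 0.2223, 0.1527]

π = [0.2183, 0.4067, 0.2223, 0.1527]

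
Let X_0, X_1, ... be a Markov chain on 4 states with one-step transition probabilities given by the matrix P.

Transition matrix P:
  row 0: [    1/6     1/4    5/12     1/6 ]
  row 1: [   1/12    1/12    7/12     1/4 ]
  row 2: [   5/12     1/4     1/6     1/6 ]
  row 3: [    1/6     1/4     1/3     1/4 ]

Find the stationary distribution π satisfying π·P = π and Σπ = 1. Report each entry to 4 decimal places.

π = [0.2359, 0.2143, 0.3485, 0.2013]

Balance equations π_j = Σ_i π_i·P[i][j]:
  π_0 = 1/6·π_0 + 1/12·π_1 + 5/12·π_2 + 1/6·π_3
  π_1 = 1/4·π_0 + 1/12·π_1 + 1/4·π_2 + 1/4·π_3
  π_2 = 5/12·π_0 + 7/12·π_1 + 1/6·π_2 + 1/3·π_3
  normalize: π_0 + π_1 + π_2 + π_3 = 1
Solving the linear system gives exactly π = [109/462, 3/14, 23/66, 31/154].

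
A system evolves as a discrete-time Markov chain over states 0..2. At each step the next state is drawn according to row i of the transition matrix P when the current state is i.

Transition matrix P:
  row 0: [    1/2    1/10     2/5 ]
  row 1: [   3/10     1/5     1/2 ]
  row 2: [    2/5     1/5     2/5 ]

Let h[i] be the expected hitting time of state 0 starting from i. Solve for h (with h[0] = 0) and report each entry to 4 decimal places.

First-step conditioning: h[0] = 0; for i ≠ 0, h[i] = 1 + Σ_k P[i][k]·h[k].
  h[1] = 1 + 1/5·h[1] + 1/2·h[2]
  h[2] = 1 + 1/5·h[1] + 2/5·h[2]
Solving the 2×2 linear system over states ≠ 0 gives exactly h = [0, 55/19, 50/19] (h[0] = 0 is the target).

h = [0.0000, 2.8947, 2.6316]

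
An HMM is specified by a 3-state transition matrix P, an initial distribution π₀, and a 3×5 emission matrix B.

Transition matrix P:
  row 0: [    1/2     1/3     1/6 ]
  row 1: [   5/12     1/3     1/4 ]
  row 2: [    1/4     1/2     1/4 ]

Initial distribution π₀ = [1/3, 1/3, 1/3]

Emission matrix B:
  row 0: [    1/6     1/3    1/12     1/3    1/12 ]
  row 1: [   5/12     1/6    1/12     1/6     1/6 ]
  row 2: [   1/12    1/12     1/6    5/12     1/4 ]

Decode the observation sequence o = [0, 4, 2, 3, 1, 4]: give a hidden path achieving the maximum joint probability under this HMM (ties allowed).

t=0: δ = [5.556e-02, 1.389e-01, 2.778e-02]  (obs o_0=0)
t=1: δ = [4.823e-03, 7.716e-03, 8.681e-03]  ψ = [1, 1, 1]  (obs o_1=4)
t=2: δ = [2.679e-04, 3.617e-04, 3.617e-04]  ψ = [1, 2, 2]  (obs o_2=2)
t=3: δ = [5.023e-05, 3.014e-05, 3.768e-05]  ψ = [1, 2, 1]  (obs o_3=3)
t=4: δ = [8.372e-06, 3.140e-06, 7.849e-07]  ψ = [0, 2, 2]  (obs o_4=1)
t=5: δ = [3.489e-07, 4.651e-07, 3.489e-07]  ψ = [0, 0, 0]  (obs o_5=4)
backtrack: best end state = 1; path = [1, 2, 1, 0, 0, 1]

path = [1, 2, 1, 0, 0, 1]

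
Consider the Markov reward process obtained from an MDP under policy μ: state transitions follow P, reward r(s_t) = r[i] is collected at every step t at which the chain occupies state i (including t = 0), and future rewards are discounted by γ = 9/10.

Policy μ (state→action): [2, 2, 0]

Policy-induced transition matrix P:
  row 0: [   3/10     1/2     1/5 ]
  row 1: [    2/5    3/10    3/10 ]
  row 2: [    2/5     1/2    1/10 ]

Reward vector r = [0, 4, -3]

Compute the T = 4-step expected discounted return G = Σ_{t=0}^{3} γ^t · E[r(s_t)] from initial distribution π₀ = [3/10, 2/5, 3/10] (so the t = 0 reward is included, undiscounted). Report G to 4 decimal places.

G = 3.1912

t=0: π = [0.3000, 0.4000, 0.3000], E[r] = 0.7000, γ^t·E[r] = 0.700000, running G = 0.700000
t=1: π = [0.3700, 0.4200, 0.2100], E[r] = 1.0500, γ^t·E[r] = 0.945000, running G = 1.645000
t=2: π = [0.3630, 0.4160, 0.2210], E[r] = 1.0010, γ^t·E[r] = 0.810810, running G = 2.455810
t=3: π = [0.3637, 0.4168, 0.2195], E[r] = 1.0087, γ^t·E[r] = 0.735342, running G = 3.191152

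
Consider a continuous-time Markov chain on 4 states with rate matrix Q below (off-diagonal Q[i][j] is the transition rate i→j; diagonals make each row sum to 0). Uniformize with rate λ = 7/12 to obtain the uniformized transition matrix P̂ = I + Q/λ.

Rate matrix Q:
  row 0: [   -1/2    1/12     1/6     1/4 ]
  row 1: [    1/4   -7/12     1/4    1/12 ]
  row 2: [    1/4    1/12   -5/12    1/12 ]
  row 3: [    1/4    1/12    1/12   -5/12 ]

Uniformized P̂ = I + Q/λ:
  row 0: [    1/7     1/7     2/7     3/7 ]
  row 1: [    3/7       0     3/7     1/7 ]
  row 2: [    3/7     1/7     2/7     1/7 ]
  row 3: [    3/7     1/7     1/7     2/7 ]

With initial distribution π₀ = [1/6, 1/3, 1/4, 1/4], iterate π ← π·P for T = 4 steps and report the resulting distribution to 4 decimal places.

t=0: π = [0.1667, 0.3333, 0.2500, 0.2500]
t=1: π = [0.3810, 0.0952, 0.2976, 0.2262]
t=2: π = [0.3197, 0.1293, 0.2670, 0.2840]
t=3: π = [0.3372, 0.1244, 0.2636, 0.2748]
t=4: π = [0.3322, 0.1251, 0.2642, 0.2785]

π = [0.3322, 0.1251, 0.2642, 0.2785]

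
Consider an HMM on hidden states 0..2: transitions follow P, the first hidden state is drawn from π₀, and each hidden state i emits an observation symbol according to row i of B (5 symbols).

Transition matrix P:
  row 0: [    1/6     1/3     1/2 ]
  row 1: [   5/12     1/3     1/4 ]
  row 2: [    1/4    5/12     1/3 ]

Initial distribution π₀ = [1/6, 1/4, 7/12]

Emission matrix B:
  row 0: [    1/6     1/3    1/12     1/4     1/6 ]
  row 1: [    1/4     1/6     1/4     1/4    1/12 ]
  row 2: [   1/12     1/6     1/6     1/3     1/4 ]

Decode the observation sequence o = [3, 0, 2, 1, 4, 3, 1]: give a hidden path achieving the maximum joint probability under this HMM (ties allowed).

path = [2, 1, 1, 0, 2, 1, 0]

t=0: δ = [4.167e-02, 6.250e-02, 1.944e-01]  (obs o_0=3)
t=1: δ = [8.102e-03, 2.025e-02, 5.401e-03]  ψ = [2, 2, 2]  (obs o_1=0)
t=2: δ = [7.033e-04, 1.688e-03, 8.439e-04]  ψ = [1, 1, 1]  (obs o_2=2)
t=3: δ = [2.344e-04, 9.377e-05, 7.033e-05]  ψ = [1, 1, 1]  (obs o_3=1)
t=4: δ = [6.512e-06, 6.512e-06, 2.930e-05]  ψ = [0, 0, 0]  (obs o_4=4)
t=5: δ = [1.831e-06, 3.052e-06, 3.256e-06]  ψ = [2, 2, 2]  (obs o_5=3)
t=6: δ = [4.240e-07, 2.261e-07, 1.809e-07]  ψ = [1, 2, 2]  (obs o_6=1)
backtrack: best end state = 0; path = [2, 1, 1, 0, 2, 1, 0]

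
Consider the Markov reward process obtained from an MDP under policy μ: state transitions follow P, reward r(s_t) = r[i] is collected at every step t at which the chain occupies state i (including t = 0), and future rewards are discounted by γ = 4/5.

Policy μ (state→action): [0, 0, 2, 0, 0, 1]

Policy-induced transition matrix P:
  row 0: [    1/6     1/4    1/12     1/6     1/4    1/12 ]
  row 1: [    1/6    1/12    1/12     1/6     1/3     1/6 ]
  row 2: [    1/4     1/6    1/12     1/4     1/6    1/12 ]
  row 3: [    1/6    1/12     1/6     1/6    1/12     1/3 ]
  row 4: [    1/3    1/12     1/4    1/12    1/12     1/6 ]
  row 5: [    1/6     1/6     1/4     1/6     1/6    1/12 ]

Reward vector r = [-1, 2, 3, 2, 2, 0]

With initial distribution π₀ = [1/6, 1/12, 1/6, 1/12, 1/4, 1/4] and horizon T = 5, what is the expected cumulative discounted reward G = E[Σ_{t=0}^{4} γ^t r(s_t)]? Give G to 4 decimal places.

G = 4.0678

t=0: π = [0.1667, 0.0833, 0.1667, 0.0833, 0.2500, 0.2500], E[r] = 1.1667, γ^t·E[r] = 1.166667, running G = 1.166667
t=1: π = [0.2222, 0.1458, 0.1736, 0.1597, 0.1667, 0.1319], E[r] = 1.2431, γ^t·E[r] = 0.994444, running G = 2.161111
t=2: π = [0.2089, 0.1458, 0.1464, 0.1672, 0.1823, 0.1493], E[r] = 1.2211, γ^t·E[r] = 0.781481, running G = 2.942593
t=3: π = [0.2092, 0.1428, 0.1525, 0.1637, 0.1793, 0.1525], E[r] = 1.2198, γ^t·E[r] = 0.624543, running G = 3.567136
t=4: π = [0.2093, 0.1436, 0.1523, 0.1644, 0.1793, 0.1511], E[r] = 1.2223, γ^t·E[r] = 0.500663, running G = 4.067799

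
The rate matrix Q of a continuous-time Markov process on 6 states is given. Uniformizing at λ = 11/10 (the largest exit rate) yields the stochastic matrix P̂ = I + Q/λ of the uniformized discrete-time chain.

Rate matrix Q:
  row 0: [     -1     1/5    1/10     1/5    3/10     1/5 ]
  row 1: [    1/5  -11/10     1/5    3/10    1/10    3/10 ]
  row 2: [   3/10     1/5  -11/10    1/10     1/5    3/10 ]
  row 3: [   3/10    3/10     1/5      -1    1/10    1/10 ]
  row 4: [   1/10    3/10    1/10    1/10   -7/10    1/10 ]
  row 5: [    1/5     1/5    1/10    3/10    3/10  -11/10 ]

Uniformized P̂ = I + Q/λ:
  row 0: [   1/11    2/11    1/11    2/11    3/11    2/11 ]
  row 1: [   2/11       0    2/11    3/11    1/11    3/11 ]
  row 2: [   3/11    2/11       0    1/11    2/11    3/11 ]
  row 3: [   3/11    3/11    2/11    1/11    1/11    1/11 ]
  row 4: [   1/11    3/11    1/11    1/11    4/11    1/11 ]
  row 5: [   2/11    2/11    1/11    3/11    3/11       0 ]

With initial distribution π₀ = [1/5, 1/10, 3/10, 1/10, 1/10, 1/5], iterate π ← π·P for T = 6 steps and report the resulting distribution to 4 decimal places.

π = [0.1717, 0.1835, 0.1125, 0.1666, 0.2187, 0.1470]

t=0: π = [0.2000, 0.1000, 0.3000, 0.1000, 0.1000, 0.2000]
t=1: π = [0.1909, 0.1818, 0.0818, 0.1636, 0.2182, 0.1636]
t=2: π = [0.1669, 0.1835, 0.1149, 0.1711, 0.2223, 0.1413]
t=3: π = [0.1724, 0.1842, 0.1127, 0.1651, 0.2180, 0.1475]
t=4: π = [0.1716, 0.1832, 0.1124, 0.1669, 0.2188, 0.1472]
t=5: π = [0.1717, 0.1836, 0.1125, 0.1666, 0.2188, 0.1469]
t=6: π = [0.1717, 0.1835, 0.1125, 0.1666, 0.2187, 0.1470]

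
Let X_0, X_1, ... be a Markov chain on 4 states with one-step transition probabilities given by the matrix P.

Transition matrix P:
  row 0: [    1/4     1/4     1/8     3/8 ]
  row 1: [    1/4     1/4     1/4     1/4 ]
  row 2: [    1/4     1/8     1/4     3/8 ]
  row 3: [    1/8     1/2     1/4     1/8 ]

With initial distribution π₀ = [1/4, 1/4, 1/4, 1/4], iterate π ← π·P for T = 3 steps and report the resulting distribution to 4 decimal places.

π = [0.2163, 0.2896, 0.2231, 0.2710]

t=0: π = [0.2500, 0.2500, 0.2500, 0.2500]
t=1: π = [0.2188, 0.2813, 0.2188, 0.2813]
t=2: π = [0.2148, 0.2930, 0.2227, 0.2695]
t=3: π = [0.2163, 0.2896, 0.2231, 0.2710]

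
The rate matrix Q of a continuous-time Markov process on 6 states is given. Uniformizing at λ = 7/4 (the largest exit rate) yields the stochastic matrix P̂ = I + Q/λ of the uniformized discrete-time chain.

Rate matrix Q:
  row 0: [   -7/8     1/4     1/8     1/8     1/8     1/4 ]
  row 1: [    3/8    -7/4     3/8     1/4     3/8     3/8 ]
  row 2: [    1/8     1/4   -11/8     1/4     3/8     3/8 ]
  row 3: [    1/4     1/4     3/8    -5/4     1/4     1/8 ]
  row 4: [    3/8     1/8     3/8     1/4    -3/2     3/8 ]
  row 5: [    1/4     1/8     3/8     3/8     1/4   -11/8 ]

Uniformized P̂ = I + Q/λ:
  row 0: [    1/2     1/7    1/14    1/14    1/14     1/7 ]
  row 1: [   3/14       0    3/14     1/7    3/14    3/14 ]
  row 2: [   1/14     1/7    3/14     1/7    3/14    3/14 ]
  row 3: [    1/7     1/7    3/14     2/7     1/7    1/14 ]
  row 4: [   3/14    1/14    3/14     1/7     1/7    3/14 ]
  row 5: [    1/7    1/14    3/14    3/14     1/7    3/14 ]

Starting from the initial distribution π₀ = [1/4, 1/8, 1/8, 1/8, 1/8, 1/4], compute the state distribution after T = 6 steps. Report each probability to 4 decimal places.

π = [0.2301, 0.1049, 0.1814, 0.1620, 0.1469, 0.1747]

t=0: π = [0.2500, 0.1250, 0.1250, 0.1250, 0.1250, 0.2500]
t=1: π = [0.2411, 0.0982, 0.1786, 0.1607, 0.1429, 0.1786]
t=2: π = [0.2334, 0.1059, 0.1798, 0.1614, 0.1454, 0.1741]
t=3: π = [0.2313, 0.1049, 0.1809, 0.1617, 0.1466, 0.1746]
t=4: π = [0.2305, 0.1049, 0.1812, 0.1619, 0.1468, 0.1747]
t=5: π = [0.2302, 0.1049, 0.1814, 0.1620, 0.1468, 0.1747]
t=6: π = [0.2301, 0.1049, 0.1814, 0.1620, 0.1469, 0.1747]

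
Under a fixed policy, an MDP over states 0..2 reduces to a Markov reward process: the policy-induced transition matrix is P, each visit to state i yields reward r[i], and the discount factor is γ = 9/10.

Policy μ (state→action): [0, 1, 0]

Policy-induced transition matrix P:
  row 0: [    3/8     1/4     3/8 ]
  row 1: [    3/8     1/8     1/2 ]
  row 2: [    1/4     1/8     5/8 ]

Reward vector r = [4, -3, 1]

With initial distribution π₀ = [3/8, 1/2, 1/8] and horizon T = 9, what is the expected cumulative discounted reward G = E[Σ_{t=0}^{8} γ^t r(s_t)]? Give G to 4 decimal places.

t=0: π = [0.3750, 0.5000, 0.1250], E[r] = 0.1250, γ^t·E[r] = 0.125000, running G = 0.125000
t=1: π = [0.3594, 0.1719, 0.4688], E[r] = 1.3906, γ^t·E[r] = 1.251563, running G = 1.376563
t=2: π = [0.3164, 0.1699, 0.5137], E[r] = 1.2695, γ^t·E[r] = 1.028320, running G = 2.404883
t=3: π = [0.3108, 0.1646, 0.5247], E[r] = 1.2742, γ^t·E[r] = 0.928870, running G = 3.333753
t=4: π = [0.3094, 0.1638, 0.5267], E[r] = 1.2729, γ^t·E[r] = 0.835122, running G = 4.168875
t=5: π = [0.3092, 0.1637, 0.5272], E[r] = 1.2728, γ^t·E[r] = 0.751556, running G = 4.920430
t=6: π = [0.3091, 0.1636, 0.5273], E[r] = 1.2727, γ^t·E[r] = 0.676383, running G = 5.596813
t=7: π = [0.3091, 0.1636, 0.5273], E[r] = 1.2727, γ^t·E[r] = 0.608742, running G = 6.205556
t=8: π = [0.3091, 0.1636, 0.5273], E[r] = 1.2727, γ^t·E[r] = 0.547867, running G = 6.753423

G = 6.7534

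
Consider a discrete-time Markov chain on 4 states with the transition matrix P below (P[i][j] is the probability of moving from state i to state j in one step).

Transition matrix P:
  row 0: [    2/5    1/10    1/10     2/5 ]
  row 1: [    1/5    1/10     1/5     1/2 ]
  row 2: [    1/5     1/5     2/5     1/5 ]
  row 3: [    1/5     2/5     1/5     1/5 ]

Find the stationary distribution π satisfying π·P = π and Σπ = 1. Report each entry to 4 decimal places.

π = [0.2500, 0.2163, 0.2188, 0.3149]

Balance equations π_j = Σ_i π_i·P[i][j]:
  π_0 = 2/5·π_0 + 1/5·π_1 + 1/5·π_2 + 1/5·π_3
  π_1 = 1/10·π_0 + 1/10·π_1 + 1/5·π_2 + 2/5·π_3
  π_2 = 1/10·π_0 + 1/5·π_1 + 2/5·π_2 + 1/5·π_3
  normalize: π_0 + π_1 + π_2 + π_3 = 1
Solving the linear system gives exactly π = [1/4, 45/208, 7/32, 131/416].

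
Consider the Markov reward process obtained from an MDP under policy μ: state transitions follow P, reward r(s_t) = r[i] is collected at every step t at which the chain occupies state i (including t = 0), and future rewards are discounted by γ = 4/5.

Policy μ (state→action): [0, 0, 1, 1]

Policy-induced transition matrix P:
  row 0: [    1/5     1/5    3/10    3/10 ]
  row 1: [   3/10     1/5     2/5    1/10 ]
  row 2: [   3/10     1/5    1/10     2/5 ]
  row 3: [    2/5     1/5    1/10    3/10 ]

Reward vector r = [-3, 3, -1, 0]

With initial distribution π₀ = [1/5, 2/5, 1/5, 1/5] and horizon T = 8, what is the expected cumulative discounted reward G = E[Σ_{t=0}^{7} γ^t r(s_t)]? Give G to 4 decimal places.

G = -1.2561

t=0: π = [0.2000, 0.4000, 0.2000, 0.2000], E[r] = 0.4000, γ^t·E[r] = 0.400000, running G = 0.400000
t=1: π = [0.3000, 0.2000, 0.2600, 0.2400], E[r] = -0.5600, γ^t·E[r] = -0.448000, running G = -0.048000
t=2: π = [0.2940, 0.2000, 0.2200, 0.2860], E[r] = -0.5020, γ^t·E[r] = -0.321280, running G = -0.369280
t=3: π = [0.2992, 0.2000, 0.2188, 0.2820], E[r] = -0.5164, γ^t·E[r] = -0.264397, running G = -0.633677
t=4: π = [0.2983, 0.2000, 0.2198, 0.2819], E[r] = -0.5147, γ^t·E[r] = -0.210813, running G = -0.844490
t=5: π = [0.2984, 0.2000, 0.2197, 0.2820], E[r] = -0.5147, γ^t·E[r] = -0.168669, running G = -1.013158
t=6: π = [0.2984, 0.2000, 0.2197, 0.2820], E[r] = -0.5148, γ^t·E[r] = -0.134941, running G = -1.148099
t=7: π = [0.2984, 0.2000, 0.2197, 0.2820], E[r] = -0.5148, γ^t·E[r] = -0.107952, running G = -1.256051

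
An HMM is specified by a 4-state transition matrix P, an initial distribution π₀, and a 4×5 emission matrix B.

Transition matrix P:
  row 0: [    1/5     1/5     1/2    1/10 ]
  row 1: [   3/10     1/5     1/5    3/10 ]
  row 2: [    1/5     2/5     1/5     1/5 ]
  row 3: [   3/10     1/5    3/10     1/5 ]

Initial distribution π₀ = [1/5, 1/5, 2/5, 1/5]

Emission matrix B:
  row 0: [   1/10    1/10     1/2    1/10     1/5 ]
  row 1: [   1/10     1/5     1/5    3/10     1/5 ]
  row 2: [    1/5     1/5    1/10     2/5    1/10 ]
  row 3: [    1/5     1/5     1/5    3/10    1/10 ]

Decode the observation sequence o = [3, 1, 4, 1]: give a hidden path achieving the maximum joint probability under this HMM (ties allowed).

t=0: δ = [2.000e-02, 6.000e-02, 1.600e-01, 6.000e-02]  (obs o_0=3)
t=1: δ = [3.200e-03, 1.280e-02, 6.400e-03, 6.400e-03]  ψ = [2, 2, 2, 2]  (obs o_1=1)
t=2: δ = [7.680e-04, 5.120e-04, 2.560e-04, 3.840e-04]  ψ = [1, 1, 1, 1]  (obs o_2=4)
t=3: δ = [1.536e-05, 3.072e-05, 7.680e-05, 3.072e-05]  ψ = [0, 0, 0, 1]  (obs o_3=1)
backtrack: best end state = 2; path = [2, 1, 0, 2]

path = [2, 1, 0, 2]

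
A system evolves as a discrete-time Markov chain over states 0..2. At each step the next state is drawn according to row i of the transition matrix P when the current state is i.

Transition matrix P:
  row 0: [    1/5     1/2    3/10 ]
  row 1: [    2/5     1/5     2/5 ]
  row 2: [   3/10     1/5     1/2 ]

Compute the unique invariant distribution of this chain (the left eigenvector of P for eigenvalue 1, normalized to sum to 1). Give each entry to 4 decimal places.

π = [0.2991, 0.2897, 0.4112]

Balance equations π_j = Σ_i π_i·P[i][j]:
  π_0 = 1/5·π_0 + 2/5·π_1 + 3/10·π_2
  π_1 = 1/2·π_0 + 1/5·π_1 + 1/5·π_2
  normalize: π_0 + π_1 + π_2 = 1
Solving the linear system gives exactly π = [32/107, 31/107, 44/107].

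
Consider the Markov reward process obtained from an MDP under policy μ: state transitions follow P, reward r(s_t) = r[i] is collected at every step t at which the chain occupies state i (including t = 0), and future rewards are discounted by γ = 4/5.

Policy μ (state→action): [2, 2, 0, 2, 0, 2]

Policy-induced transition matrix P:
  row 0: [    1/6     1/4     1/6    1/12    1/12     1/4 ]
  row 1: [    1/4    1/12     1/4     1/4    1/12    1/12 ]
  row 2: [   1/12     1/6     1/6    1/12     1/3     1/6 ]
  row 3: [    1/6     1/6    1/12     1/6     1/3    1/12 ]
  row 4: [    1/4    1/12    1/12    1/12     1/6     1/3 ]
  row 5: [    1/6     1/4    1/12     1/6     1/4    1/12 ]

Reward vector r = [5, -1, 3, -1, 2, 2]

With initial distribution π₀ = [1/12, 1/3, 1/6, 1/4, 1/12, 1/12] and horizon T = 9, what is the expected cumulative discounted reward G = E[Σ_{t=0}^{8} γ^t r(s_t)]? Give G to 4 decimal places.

t=0: π = [0.0833, 0.3333, 0.1667, 0.2500, 0.0833, 0.0833], E[r] = 0.6667, γ^t·E[r] = 0.666667, running G = 0.666667
t=1: π = [0.1875, 0.1458, 0.1597, 0.1667, 0.2083, 0.1319], E[r] = 1.7847, γ^t·E[r] = 1.427778, running G = 2.094444
t=2: π = [0.1829, 0.1638, 0.1366, 0.1325, 0.2043, 0.1800], E[r] = 1.7963, γ^t·E[r] = 1.149630, running G = 3.244074
t=3: π = [0.1860, 0.1662, 0.1372, 0.1367, 0.1976, 0.1763], E[r] = 1.7864, γ^t·E[r] = 0.914642, running G = 4.158716
t=4: π = [0.1856, 0.1665, 0.1380, 0.1371, 0.1977, 0.1752], E[r] = 1.7837, γ^t·E[r] = 0.730598, running G = 4.889314
t=5: π = [0.1855, 0.1664, 0.1380, 0.1371, 0.1978, 0.1752], E[r] = 1.7841, γ^t·E[r] = 0.584625, running G = 5.473938
t=6: π = [0.1855, 0.1664, 0.1380, 0.1371, 0.1978, 0.1752], E[r] = 1.7842, γ^t·E[r] = 0.467706, running G = 5.941645
t=7: π = [0.1855, 0.1664, 0.1380, 0.1371, 0.1978, 0.1752], E[r] = 1.7842, γ^t·E[r] = 0.374167, running G = 6.315812
t=8: π = [0.1855, 0.1664, 0.1380, 0.1371, 0.1978, 0.1752], E[r] = 1.7842, γ^t·E[r] = 0.299333, running G = 6.615145

G = 6.6151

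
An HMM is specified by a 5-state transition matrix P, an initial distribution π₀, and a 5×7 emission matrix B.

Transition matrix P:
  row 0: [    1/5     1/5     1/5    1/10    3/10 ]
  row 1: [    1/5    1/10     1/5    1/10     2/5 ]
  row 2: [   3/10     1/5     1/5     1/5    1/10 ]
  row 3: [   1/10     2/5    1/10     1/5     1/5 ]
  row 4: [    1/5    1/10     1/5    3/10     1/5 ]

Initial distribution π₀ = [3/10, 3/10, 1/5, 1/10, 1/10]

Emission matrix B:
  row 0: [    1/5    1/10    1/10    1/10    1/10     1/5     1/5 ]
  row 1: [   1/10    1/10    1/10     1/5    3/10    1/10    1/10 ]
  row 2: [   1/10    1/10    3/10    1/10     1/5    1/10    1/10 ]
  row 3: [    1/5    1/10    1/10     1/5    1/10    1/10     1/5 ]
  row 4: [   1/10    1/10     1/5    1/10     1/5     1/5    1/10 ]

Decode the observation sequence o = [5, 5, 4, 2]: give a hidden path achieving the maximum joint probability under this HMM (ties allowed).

t=0: δ = [6.000e-02, 3.000e-02, 2.000e-02, 1.000e-02, 2.000e-02]  (obs o_0=5)
t=1: δ = [2.400e-03, 1.200e-03, 1.200e-03, 6.000e-04, 3.600e-03]  ψ = [0, 0, 0, 0, 0]  (obs o_1=5)
t=2: δ = [7.200e-05, 1.440e-04, 1.440e-04, 1.080e-04, 1.440e-04]  ψ = [4, 0, 4, 4, 0]  (obs o_2=4)
t=3: δ = [4.320e-06, 4.320e-06, 8.640e-06, 4.320e-06, 1.152e-05]  ψ = [2, 3, 1, 4, 1]  (obs o_3=2)
backtrack: best end state = 4; path = [0, 0, 1, 4]

path = [0, 0, 1, 4]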